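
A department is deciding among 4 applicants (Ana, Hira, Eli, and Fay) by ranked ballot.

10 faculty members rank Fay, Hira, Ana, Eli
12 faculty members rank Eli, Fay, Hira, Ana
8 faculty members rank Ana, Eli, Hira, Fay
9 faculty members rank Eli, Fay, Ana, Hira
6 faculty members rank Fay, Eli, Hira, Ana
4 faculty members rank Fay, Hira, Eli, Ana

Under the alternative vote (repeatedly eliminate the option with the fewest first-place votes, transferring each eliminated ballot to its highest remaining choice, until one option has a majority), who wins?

Round 1: Eli 21, Fay 20, Ana 8, Hira 0. Hira has the fewest and is eliminated.
Round 2: Eli 21, Fay 20, Ana 8. Ana has the fewest and is eliminated.
Round 3: Eli 29, Fay 20. Eli has a majority.

Eli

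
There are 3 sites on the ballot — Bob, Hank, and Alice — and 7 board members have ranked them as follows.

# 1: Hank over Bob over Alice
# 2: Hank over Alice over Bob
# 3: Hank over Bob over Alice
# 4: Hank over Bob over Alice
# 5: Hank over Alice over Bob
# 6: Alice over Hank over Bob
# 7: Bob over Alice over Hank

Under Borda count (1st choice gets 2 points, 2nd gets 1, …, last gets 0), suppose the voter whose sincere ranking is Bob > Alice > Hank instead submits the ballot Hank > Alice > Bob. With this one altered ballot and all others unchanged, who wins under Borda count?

Hank

Borda totals with the altered ballot: Bob 3, Hank 13, Alice 5.
The winner is unchanged: still Hank.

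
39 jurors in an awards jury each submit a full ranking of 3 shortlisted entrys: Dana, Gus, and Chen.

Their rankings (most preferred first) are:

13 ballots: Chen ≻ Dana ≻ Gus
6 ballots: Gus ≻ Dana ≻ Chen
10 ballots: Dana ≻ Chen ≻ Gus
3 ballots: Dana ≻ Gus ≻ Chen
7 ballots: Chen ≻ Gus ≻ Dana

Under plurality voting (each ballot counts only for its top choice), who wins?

First-place vote totals:
  Dana: 13
  Gus: 6
  Chen: 20
Chen has the most first-place votes.

Chen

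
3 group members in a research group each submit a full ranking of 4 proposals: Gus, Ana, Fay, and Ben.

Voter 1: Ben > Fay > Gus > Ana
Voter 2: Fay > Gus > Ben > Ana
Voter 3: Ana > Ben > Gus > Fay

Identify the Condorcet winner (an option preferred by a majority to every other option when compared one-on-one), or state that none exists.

Head-to-head results (3 voters total):
Gus vs Ana: Gus wins 2–1.
Gus vs Fay: Fay wins 2–1.
Gus vs Ben: Ben wins 2–1.
Ana vs Fay: Fay wins 2–1.
Ana vs Ben: Ben wins 2–1.
Fay vs Ben: Ben wins 2–1.
Ben beats each rival — Gus (2–1), Ana (2–1), Fay (2–1) — so Ben is the Condorcet winner.

Ben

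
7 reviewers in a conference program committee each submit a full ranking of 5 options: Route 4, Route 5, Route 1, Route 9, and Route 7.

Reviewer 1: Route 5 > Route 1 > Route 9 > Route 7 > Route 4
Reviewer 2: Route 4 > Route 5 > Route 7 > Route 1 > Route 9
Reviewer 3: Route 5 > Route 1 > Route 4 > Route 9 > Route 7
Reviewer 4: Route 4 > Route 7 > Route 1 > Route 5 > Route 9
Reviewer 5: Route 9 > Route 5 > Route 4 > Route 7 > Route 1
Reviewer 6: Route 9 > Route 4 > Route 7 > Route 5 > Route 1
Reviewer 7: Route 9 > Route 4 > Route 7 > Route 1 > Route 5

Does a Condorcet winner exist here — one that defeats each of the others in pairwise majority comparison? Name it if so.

Head-to-head results (7 voters total):
Route 4 vs Route 5: Route 4 wins 4–3.
Route 4 vs Route 1: Route 4 wins 5–2.
Route 4 vs Route 9: Route 9 wins 4–3.
Route 4 vs Route 7: Route 4 wins 6–1.
Route 5 vs Route 1: Route 5 wins 5–2.
Route 5 vs Route 9: Route 5 wins 4–3.
Route 5 vs Route 7: Route 5 wins 4–3.
Route 1 vs Route 9: Route 1 wins 4–3.
Route 1 vs Route 7: Route 7 wins 5–2.
Route 9 vs Route 7: Route 9 wins 5–2.
No candidate beats all others: Route 4 beats Route 5 beats Route 9 beats Route 4, a majority cycle.

None — there is no Condorcet winner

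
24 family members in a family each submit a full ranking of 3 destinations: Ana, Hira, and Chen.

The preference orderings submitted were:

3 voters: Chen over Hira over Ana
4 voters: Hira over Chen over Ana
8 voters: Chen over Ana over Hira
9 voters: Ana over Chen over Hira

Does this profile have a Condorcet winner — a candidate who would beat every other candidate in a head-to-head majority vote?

Head-to-head results (24 voters total):
Ana vs Hira: Ana wins 17–7.
Ana vs Chen: Chen wins 15–9.
Hira vs Chen: Chen wins 20–4.
Chen beats each rival — Ana (15–9), Hira (20–4) — so Chen is the Condorcet winner.

Yes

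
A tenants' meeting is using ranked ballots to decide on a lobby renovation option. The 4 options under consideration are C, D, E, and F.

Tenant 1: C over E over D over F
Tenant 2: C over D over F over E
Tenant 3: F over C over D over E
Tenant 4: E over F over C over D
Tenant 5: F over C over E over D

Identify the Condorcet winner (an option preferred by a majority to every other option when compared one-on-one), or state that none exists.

Head-to-head results (5 voters total):
C vs D: C wins 5–0.
C vs E: C wins 4–1.
C vs F: F wins 3–2.
D vs E: E wins 3–2.
D vs F: F wins 3–2.
E vs F: F wins 3–2.
F beats each rival — C (3–2), D (3–2), E (3–2) — so F is the Condorcet winner.

F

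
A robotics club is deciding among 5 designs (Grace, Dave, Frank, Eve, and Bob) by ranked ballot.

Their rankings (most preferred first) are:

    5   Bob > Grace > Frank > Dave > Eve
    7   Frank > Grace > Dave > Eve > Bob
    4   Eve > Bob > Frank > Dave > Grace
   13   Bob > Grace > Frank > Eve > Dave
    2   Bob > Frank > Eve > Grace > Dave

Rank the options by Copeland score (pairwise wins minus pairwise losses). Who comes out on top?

Bob

Pairwise results:
  Grace vs Dave: Grace wins 27–4.
  Grace vs Frank: Grace wins 18–13.
  Grace vs Eve: Grace wins 25–6.
  Grace vs Bob: Bob wins 24–7.
  Dave vs Frank: Frank wins 31–0.
  Dave vs Eve: Eve wins 19–12.
  Dave vs Bob: Bob wins 24–7.
  Frank vs Eve: Frank wins 27–4.
  Frank vs Bob: Bob wins 24–7.
  Eve vs Bob: Bob wins 20–11.
Copeland scores (wins − losses):
  Grace: 3 − 1 = 2
  Dave: 0 − 4 = -4
  Frank: 2 − 2 = 0
  Eve: 1 − 3 = -2
  Bob: 4 − 0 = 4
Bob has the best Copeland score.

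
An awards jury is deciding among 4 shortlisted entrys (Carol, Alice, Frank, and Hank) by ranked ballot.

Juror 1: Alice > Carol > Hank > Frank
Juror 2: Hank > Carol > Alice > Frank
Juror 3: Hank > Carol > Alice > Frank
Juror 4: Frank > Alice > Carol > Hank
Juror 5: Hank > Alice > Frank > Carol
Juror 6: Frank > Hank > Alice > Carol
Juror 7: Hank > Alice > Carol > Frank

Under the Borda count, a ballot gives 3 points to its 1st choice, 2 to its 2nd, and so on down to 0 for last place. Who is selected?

Hank

Borda scores:
  Carol: 2 + 2 + 2 + 1 + 0 + 0 + 1 = 8
  Alice: 3 + 1 + 1 + 2 + 2 + 1 + 2 = 12
  Frank: 0 + 0 + 0 + 3 + 1 + 3 + 0 = 7
  Hank: 1 + 3 + 3 + 0 + 3 + 2 + 3 = 15
Hank has the highest total.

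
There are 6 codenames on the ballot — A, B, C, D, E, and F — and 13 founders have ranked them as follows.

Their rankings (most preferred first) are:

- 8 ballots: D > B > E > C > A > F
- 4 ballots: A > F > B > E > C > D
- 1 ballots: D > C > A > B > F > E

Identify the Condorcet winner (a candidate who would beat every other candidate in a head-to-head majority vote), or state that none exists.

Head-to-head results (13 voters total):
A vs B: B wins 8–5.
A vs C: C wins 9–4.
A vs D: D wins 9–4.
A vs E: E wins 8–5.
A vs F: A wins 13–0.
B vs C: B wins 12–1.
B vs D: D wins 9–4.
B vs E: B wins 13–0.
B vs F: B wins 9–4.
C vs D: D wins 9–4.
C vs E: E wins 12–1.
C vs F: C wins 9–4.
D vs E: D wins 9–4.
D vs F: D wins 9–4.
E vs F: E wins 8–5.
D beats each rival — A (9–4), B (9–4), C (9–4), E (9–4), F (9–4) — so D is the Condorcet winner.

D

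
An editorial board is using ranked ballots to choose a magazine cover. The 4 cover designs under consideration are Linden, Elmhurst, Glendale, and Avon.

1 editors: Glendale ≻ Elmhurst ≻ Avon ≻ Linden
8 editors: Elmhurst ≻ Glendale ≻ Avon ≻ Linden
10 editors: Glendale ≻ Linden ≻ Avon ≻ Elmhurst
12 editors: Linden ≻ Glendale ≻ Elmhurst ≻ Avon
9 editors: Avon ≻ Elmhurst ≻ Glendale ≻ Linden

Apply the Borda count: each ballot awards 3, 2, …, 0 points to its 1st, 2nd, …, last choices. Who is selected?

Borda scores:
  Linden: 0 + 8·0 + 10·2 + 12·3 + 9·0 = 56
  Elmhurst: 2 + 8·3 + 10·0 + 12·1 + 9·2 = 56
  Glendale: 3 + 8·2 + 10·3 + 12·2 + 9·1 = 82
  Avon: 1 + 8·1 + 10·1 + 12·0 + 9·3 = 46
Glendale has the highest total.

Glendale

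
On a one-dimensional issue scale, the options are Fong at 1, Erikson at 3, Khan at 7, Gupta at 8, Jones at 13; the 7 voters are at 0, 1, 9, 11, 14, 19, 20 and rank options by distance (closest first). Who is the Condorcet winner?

With single-peaked preferences on a line, the Condorcet winner is the candidate closest to the median voter.
The median voter (position 11) is closest to Jones at 13.
Check: Jones vs Gupta — voters closer to Jones: 4 of 7.

Jones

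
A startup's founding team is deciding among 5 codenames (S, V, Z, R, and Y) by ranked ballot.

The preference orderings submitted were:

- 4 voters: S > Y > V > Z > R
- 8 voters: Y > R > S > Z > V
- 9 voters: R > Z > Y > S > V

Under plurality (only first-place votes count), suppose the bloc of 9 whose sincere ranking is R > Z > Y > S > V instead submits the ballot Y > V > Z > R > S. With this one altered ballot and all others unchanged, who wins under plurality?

Y

First-place totals with the altered ballot: S 4, V 0, Z 0, R 0, Y 17.
The switch changes the winner from R to Y.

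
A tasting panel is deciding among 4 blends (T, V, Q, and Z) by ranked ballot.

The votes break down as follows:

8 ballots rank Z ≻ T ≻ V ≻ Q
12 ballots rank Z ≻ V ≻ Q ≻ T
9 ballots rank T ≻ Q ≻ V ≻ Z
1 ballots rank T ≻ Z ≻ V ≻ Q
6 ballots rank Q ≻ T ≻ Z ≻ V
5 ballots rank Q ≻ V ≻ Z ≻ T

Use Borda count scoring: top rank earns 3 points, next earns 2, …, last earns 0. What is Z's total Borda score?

Borda scores:
  T: 8·2 + 12·0 + 9·3 + 3 + 6·2 + 5·0 = 58
  V: 8·1 + 12·2 + 9·1 + 1 + 6·0 + 5·2 = 52
  Q: 8·0 + 12·1 + 9·2 + 0 + 6·3 + 5·3 = 63
  Z: 8·3 + 12·3 + 9·0 + 2 + 6·1 + 5·1 = 73

73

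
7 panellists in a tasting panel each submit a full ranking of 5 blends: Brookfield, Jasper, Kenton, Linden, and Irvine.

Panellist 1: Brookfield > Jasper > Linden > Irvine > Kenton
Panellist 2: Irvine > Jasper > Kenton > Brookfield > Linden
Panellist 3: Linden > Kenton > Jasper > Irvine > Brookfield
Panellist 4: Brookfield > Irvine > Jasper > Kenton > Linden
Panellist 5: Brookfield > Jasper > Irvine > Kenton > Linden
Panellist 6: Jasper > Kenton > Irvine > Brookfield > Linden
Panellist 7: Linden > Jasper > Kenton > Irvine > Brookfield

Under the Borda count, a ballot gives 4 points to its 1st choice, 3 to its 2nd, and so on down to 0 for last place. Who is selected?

Borda scores:
  Brookfield: 4 + 1 + 0 + 4 + 4 + 1 + 0 = 14
  Jasper: 3 + 3 + 2 + 2 + 3 + 4 + 3 = 20
  Kenton: 0 + 2 + 3 + 1 + 1 + 3 + 2 = 12
  Linden: 2 + 0 + 4 + 0 + 0 + 0 + 4 = 10
  Irvine: 1 + 4 + 1 + 3 + 2 + 2 + 1 = 14
Jasper has the highest total.

Jasper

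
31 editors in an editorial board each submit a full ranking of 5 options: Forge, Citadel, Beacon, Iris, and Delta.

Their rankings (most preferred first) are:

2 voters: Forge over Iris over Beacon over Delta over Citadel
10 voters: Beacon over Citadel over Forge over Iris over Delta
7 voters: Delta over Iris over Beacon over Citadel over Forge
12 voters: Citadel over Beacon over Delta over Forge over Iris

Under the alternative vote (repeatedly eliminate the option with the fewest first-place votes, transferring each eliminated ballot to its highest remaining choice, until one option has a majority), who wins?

Round 1: Citadel 12, Beacon 10, Delta 7, Forge 2, Iris 0. Iris has the fewest and is eliminated.
Round 2: Citadel 12, Beacon 10, Delta 7, Forge 2. Forge has the fewest and is eliminated.
Round 3: Citadel 12, Beacon 12, Delta 7. Delta has the fewest and is eliminated.
Round 4: Beacon 19, Citadel 12. Beacon has a majority.

Beacon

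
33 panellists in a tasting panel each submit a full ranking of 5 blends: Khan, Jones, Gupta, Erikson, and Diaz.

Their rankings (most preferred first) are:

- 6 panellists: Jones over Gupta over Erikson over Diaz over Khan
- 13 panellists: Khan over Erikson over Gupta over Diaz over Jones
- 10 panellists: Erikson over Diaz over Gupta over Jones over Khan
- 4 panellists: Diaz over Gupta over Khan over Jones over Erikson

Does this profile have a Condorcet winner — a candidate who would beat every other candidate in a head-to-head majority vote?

No

Head-to-head results (33 voters total):
Khan vs Jones: Khan wins 17–16.
Khan vs Gupta: Gupta wins 20–13.
Khan vs Erikson: Khan wins 17–16.
Khan vs Diaz: Diaz wins 20–13.
Jones vs Gupta: Gupta wins 27–6.
Jones vs Erikson: Erikson wins 23–10.
Jones vs Diaz: Diaz wins 27–6.
Gupta vs Erikson: Erikson wins 23–10.
Gupta vs Diaz: Gupta wins 19–14.
Erikson vs Diaz: Erikson wins 29–4.
No candidate beats all others: Khan beats Erikson beats Gupta beats Khan, a majority cycle.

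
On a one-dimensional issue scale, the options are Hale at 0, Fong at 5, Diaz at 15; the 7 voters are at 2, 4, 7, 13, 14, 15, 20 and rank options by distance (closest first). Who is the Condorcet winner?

With single-peaked preferences on a line, the Condorcet winner is the candidate closest to the median voter.
The median voter (position 13) is closest to Diaz at 15.
Check: Diaz vs Fong — voters closer to Diaz: 4 of 7.

Diaz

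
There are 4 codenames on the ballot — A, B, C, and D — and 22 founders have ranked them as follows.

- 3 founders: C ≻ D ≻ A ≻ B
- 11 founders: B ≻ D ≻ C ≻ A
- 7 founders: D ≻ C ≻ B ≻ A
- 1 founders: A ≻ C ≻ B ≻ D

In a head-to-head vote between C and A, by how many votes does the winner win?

Ballots ranking C above A: 3+11+7 = 21.
Ballots ranking A above C: 1.
C wins 21–1, a margin of 20.

20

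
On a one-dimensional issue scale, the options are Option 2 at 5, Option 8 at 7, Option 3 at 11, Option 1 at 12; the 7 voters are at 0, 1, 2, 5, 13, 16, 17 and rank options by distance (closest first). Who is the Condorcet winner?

Option 2

With single-peaked preferences on a line, the Condorcet winner is the candidate closest to the median voter.
The median voter (position 5) is closest to Option 2 at 5.
Check: Option 2 vs Option 8 — voters closer to Option 2: 4 of 7.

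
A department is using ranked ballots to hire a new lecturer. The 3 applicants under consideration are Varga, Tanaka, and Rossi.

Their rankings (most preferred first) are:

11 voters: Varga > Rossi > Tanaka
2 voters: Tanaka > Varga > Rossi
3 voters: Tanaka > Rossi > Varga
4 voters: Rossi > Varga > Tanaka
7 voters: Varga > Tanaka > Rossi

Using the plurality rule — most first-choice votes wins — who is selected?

First-place vote totals:
  Varga: 18
  Tanaka: 5
  Rossi: 4
Varga has the most first-place votes.

Varga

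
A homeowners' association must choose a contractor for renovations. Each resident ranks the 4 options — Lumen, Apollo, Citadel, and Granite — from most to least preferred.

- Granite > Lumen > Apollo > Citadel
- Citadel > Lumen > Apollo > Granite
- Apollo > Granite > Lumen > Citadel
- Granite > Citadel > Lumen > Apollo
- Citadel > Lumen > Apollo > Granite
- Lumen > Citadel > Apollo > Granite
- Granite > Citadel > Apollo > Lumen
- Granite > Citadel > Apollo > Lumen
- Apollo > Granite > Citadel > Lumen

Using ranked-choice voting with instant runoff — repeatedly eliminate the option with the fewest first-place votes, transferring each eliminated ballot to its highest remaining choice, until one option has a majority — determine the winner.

Granite

Round 1: Granite 4, Apollo 2, Citadel 2, Lumen 1. Lumen has the fewest and is eliminated.
Round 2: Granite 4, Citadel 3, Apollo 2. Apollo has the fewest and is eliminated.
Round 3: Granite 6, Citadel 3. Granite has a majority.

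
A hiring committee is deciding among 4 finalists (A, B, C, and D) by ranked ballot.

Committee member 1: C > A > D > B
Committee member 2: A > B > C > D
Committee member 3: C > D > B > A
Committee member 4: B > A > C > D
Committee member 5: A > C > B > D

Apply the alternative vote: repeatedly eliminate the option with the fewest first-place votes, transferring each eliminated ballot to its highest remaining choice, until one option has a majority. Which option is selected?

Round 1: A 2, C 2, B 1, D 0. D has the fewest and is eliminated.
Round 2: A 2, C 2, B 1. B has the fewest and is eliminated.
Round 3: A 3, C 2. A has a majority.

A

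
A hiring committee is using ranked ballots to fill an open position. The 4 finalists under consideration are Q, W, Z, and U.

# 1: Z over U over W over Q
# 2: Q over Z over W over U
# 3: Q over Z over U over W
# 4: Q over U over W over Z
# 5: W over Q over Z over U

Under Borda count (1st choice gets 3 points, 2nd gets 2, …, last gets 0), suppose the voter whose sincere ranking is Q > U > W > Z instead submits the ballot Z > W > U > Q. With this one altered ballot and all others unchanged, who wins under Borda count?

Z

Borda totals with the altered ballot: Q 8, W 7, Z 11, U 4.
The switch changes the winner from Q to Z.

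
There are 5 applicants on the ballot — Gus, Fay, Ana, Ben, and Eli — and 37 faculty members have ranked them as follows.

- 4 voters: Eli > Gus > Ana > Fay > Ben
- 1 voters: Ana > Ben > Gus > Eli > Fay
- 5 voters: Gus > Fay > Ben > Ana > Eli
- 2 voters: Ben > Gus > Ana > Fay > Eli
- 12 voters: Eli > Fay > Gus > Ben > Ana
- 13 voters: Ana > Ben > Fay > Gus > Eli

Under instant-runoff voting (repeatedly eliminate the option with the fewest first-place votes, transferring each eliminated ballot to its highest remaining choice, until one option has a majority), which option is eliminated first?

Fay

Round 1: Eli 16, Ana 14, Gus 5, Ben 2, Fay 0. Fay has the fewest and is eliminated.
Round 2: Eli 16, Ana 14, Gus 5, Ben 2. Ben has the fewest and is eliminated.
Round 3: Eli 16, Ana 14, Gus 7. Gus has the fewest and is eliminated.
Round 4: Ana 21, Eli 16. Ana has a majority.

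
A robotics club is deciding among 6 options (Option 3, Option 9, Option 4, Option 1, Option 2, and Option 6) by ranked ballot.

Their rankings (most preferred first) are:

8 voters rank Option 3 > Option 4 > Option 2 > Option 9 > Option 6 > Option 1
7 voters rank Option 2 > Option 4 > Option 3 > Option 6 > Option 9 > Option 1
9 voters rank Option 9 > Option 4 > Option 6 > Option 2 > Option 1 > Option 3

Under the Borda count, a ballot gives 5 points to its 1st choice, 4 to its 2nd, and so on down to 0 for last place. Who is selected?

Borda scores:
  Option 3: 8·5 + 7·3 + 9·0 = 61
  Option 9: 8·2 + 7·1 + 9·5 = 68
  Option 4: 8·4 + 7·4 + 9·4 = 96
  Option 1: 8·0 + 7·0 + 9·1 = 9
  Option 2: 8·3 + 7·5 + 9·2 = 77
  Option 6: 8·1 + 7·2 + 9·3 = 49
Option 4 has the highest total.

Option 4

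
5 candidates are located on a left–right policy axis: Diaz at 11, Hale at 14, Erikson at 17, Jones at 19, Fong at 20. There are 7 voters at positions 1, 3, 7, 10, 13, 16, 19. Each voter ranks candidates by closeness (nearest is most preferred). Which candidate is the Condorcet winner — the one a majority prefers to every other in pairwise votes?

With single-peaked preferences on a line, the Condorcet winner is the candidate closest to the median voter.
The median voter (position 10) is closest to Diaz at 11.
Check: Diaz vs Fong — voters closer to Diaz: 5 of 7.

Diaz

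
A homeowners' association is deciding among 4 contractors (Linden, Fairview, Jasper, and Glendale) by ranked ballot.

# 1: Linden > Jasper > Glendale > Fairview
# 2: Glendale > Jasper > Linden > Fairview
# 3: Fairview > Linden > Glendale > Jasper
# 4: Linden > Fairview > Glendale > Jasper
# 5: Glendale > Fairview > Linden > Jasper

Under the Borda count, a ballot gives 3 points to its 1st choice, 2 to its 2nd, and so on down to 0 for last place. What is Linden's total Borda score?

Borda scores:
  Linden: 3 + 1 + 2 + 3 + 1 = 10
  Fairview: 0 + 0 + 3 + 2 + 2 = 7
  Jasper: 2 + 2 + 0 + 0 + 0 = 4
  Glendale: 1 + 3 + 1 + 1 + 3 = 9

10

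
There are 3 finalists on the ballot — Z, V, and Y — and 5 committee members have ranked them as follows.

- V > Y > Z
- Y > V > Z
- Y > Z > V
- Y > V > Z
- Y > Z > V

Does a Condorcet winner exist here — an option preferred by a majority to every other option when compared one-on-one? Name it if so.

Y

Head-to-head results (5 voters total):
Z vs V: V wins 3–2.
Z vs Y: Y wins 5–0.
V vs Y: Y wins 4–1.
Y beats each rival — Z (5–0), V (4–1) — so Y is the Condorcet winner.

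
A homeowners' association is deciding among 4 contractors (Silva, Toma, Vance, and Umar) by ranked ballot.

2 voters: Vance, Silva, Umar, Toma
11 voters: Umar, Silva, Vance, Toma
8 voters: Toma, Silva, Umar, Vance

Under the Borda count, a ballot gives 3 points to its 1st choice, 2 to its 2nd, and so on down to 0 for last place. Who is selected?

Umar

Borda scores:
  Silva: 2·2 + 11·2 + 8·2 = 42
  Toma: 2·0 + 11·0 + 8·3 = 24
  Vance: 2·3 + 11·1 + 8·0 = 17
  Umar: 2·1 + 11·3 + 8·1 = 43
Umar has the highest total.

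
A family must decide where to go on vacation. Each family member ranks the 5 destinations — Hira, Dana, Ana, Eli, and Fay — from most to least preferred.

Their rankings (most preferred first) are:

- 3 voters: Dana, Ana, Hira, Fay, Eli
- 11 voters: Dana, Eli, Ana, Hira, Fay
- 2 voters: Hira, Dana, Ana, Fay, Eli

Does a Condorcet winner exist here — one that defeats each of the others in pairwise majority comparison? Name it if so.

Head-to-head results (16 voters total):
Hira vs Dana: Dana wins 14–2.
Hira vs Ana: Ana wins 14–2.
Hira vs Eli: Eli wins 11–5.
Hira vs Fay: Hira wins 16–0.
Dana vs Ana: Dana wins 16–0.
Dana vs Eli: Dana wins 16–0.
Dana vs Fay: Dana wins 16–0.
Ana vs Eli: Eli wins 11–5.
Ana vs Fay: Ana wins 16–0.
Eli vs Fay: Eli wins 11–5.
Dana beats each rival — Hira (14–2), Ana (16–0), Eli (16–0), Fay (16–0) — so Dana is the Condorcet winner.

Dana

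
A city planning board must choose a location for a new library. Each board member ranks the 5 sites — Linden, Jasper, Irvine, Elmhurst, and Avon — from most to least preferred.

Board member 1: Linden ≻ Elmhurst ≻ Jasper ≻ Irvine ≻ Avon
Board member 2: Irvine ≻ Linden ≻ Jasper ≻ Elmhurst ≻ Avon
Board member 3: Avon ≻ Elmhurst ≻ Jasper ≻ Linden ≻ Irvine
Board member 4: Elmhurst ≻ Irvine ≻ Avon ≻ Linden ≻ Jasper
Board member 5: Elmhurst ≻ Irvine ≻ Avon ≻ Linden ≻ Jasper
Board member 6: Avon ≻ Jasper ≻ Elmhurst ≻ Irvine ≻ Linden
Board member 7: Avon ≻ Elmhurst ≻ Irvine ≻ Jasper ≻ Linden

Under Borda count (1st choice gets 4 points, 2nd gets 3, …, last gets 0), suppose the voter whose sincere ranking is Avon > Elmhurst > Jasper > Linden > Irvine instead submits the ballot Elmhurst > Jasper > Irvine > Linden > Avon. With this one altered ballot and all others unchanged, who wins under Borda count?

Elmhurst

Borda totals with the altered ballot: Linden 10, Jasper 11, Irvine 16, Elmhurst 21, Avon 12.
The winner is unchanged: still Elmhurst.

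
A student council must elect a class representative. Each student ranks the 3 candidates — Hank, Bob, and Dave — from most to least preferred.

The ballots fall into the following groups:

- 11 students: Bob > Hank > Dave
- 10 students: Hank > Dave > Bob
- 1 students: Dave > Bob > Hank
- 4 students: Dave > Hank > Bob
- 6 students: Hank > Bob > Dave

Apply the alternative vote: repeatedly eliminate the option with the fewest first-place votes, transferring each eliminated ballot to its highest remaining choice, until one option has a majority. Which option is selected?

Round 1: Hank 16, Bob 11, Dave 5. Dave has the fewest and is eliminated.
Round 2: Hank 20, Bob 12. Hank has a majority.

Hank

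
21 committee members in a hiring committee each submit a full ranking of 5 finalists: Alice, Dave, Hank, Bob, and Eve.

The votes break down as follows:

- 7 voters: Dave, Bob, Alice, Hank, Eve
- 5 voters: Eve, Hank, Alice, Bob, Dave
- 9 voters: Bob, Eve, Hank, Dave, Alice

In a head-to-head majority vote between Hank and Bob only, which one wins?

Ballots ranking Hank above Bob: 5.
Ballots ranking Bob above Hank: 7+9 = 16.
Bob wins the head-to-head, 16–5.

Bob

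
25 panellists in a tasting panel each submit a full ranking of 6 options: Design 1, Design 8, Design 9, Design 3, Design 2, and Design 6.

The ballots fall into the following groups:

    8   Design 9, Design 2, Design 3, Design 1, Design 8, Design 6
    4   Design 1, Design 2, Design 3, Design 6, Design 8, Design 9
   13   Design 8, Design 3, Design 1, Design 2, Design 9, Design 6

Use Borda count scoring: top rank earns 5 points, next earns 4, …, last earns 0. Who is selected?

Design 3

Borda scores:
  Design 1: 8·2 + 4·5 + 13·3 = 75
  Design 8: 8·1 + 4·1 + 13·5 = 77
  Design 9: 8·5 + 4·0 + 13·1 = 53
  Design 3: 8·3 + 4·3 + 13·4 = 88
  Design 2: 8·4 + 4·4 + 13·2 = 74
  Design 6: 8·0 + 4·2 + 13·0 = 8
Design 3 has the highest total.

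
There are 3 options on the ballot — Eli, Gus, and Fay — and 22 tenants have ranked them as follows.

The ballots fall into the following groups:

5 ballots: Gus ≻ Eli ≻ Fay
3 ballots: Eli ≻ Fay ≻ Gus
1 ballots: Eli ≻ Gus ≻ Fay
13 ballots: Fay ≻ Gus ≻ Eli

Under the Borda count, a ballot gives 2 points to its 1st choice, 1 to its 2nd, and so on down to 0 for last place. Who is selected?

Fay

Borda scores:
  Eli: 5·1 + 3·2 + 2 + 13·0 = 13
  Gus: 5·2 + 3·0 + 1 + 13·1 = 24
  Fay: 5·0 + 3·1 + 0 + 13·2 = 29
Fay has the highest total.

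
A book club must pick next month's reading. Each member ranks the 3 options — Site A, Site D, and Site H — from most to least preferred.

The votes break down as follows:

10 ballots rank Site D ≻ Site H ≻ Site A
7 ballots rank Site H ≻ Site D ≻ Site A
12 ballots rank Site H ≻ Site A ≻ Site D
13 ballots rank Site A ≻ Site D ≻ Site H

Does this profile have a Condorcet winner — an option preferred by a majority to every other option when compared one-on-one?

Head-to-head results (42 voters total):
Site A vs Site D: Site A wins 25–17.
Site A vs Site H: Site H wins 29–13.
Site D vs Site H: Site D wins 23–19.
No candidate beats all others: Site A beats Site D beats Site H beats Site A, a majority cycle.

No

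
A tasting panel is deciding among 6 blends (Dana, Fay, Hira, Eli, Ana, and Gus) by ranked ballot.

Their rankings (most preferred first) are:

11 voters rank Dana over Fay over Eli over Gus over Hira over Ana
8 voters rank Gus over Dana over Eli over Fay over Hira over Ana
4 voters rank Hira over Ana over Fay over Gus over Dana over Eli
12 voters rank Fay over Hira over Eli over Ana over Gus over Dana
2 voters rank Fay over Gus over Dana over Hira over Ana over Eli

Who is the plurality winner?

Fay

First-place vote totals:
  Dana: 11
  Fay: 14
  Hira: 4
  Eli: 0
  Ana: 0
  Gus: 8
Fay has the most first-place votes.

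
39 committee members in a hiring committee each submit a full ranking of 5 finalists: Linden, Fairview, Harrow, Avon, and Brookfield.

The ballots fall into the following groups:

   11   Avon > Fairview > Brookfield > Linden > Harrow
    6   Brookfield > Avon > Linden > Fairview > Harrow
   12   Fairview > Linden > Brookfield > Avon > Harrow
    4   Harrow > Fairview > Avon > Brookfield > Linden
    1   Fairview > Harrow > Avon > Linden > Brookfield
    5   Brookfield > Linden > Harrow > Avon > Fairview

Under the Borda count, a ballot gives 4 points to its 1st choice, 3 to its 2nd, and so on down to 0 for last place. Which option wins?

Borda scores:
  Linden: 11·1 + 6·2 + 12·3 + 4·0 + 1 + 5·3 = 75
  Fairview: 11·3 + 6·1 + 12·4 + 4·3 + 4 + 5·0 = 103
  Harrow: 11·0 + 6·0 + 12·0 + 4·4 + 3 + 5·2 = 29
  Avon: 11·4 + 6·3 + 12·1 + 4·2 + 2 + 5·1 = 89
  Brookfield: 11·2 + 6·4 + 12·2 + 4·1 + 0 + 5·4 = 94
Fairview has the highest total.

Fairview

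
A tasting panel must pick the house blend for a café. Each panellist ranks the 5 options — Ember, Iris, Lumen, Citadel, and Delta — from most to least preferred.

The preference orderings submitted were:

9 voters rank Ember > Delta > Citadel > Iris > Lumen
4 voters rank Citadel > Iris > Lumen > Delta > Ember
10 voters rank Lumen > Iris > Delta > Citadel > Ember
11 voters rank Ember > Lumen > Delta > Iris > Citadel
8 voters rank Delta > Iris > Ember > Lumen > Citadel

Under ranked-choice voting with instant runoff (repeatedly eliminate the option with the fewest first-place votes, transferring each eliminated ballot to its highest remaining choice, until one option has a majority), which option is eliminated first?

Round 1: Ember 20, Lumen 10, Delta 8, Citadel 4, Iris 0. Iris has the fewest and is eliminated.
Round 2: Ember 20, Lumen 10, Delta 8, Citadel 4. Citadel has the fewest and is eliminated.
Round 3: Ember 20, Lumen 14, Delta 8. Delta has the fewest and is eliminated.
Round 4: Ember 28, Lumen 14. Ember has a majority.

Iris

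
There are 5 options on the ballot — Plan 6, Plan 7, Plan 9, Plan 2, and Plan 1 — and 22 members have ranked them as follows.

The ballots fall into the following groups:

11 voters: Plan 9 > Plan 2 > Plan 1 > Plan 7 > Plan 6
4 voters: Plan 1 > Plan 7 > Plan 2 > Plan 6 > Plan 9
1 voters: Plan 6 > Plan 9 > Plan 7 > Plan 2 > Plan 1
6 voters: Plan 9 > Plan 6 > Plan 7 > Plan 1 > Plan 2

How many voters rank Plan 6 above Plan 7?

Ballots ranking Plan 6 above Plan 7: 1+6 = 7.
Ballots ranking Plan 7 above Plan 6: 11+4 = 15.
So 7 of 22 voters prefer Plan 6 to Plan 7.

7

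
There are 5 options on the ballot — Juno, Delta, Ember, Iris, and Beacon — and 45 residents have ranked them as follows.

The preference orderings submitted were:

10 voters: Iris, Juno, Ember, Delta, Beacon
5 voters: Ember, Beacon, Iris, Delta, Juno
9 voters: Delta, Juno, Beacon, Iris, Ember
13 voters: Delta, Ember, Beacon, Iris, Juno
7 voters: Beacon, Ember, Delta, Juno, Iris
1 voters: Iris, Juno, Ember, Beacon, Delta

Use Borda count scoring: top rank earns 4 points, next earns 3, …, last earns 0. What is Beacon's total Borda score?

88

Borda scores:
  Juno: 10·3 + 5·0 + 9·3 + 13·0 + 7·1 + 3 = 67
  Delta: 10·1 + 5·1 + 9·4 + 13·4 + 7·2 + 0 = 117
  Ember: 10·2 + 5·4 + 9·0 + 13·3 + 7·3 + 2 = 102
  Iris: 10·4 + 5·2 + 9·1 + 13·1 + 7·0 + 4 = 76
  Beacon: 10·0 + 5·3 + 9·2 + 13·2 + 7·4 + 1 = 88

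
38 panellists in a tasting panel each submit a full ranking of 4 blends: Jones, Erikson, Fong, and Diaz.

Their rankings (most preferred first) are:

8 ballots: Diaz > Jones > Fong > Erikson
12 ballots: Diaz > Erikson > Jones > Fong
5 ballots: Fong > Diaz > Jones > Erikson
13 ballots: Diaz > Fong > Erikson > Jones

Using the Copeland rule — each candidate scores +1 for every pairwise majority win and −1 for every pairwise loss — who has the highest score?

Pairwise results:
  Jones vs Erikson: Erikson wins 25–13.
  Jones vs Fong: Jones wins 20–18.
  Jones vs Diaz: Diaz wins 38–0.
  Erikson vs Fong: Fong wins 26–12.
  Erikson vs Diaz: Diaz wins 38–0.
  Fong vs Diaz: Diaz wins 33–5.
Copeland scores (wins − losses):
  Jones: 1 − 2 = -1
  Erikson: 1 − 2 = -1
  Fong: 1 − 2 = -1
  Diaz: 3 − 0 = 3
Diaz has the best Copeland score.

Diaz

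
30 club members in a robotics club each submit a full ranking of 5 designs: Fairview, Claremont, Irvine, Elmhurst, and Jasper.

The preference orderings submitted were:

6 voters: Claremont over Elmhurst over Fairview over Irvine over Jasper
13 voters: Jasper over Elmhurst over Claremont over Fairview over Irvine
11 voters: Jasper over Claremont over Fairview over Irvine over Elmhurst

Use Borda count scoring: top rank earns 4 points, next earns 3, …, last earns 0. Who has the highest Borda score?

Jasper

Borda scores:
  Fairview: 6·2 + 13·1 + 11·2 = 47
  Claremont: 6·4 + 13·2 + 11·3 = 83
  Irvine: 6·1 + 13·0 + 11·1 = 17
  Elmhurst: 6·3 + 13·3 + 11·0 = 57
  Jasper: 6·0 + 13·4 + 11·4 = 96
Jasper has the highest total.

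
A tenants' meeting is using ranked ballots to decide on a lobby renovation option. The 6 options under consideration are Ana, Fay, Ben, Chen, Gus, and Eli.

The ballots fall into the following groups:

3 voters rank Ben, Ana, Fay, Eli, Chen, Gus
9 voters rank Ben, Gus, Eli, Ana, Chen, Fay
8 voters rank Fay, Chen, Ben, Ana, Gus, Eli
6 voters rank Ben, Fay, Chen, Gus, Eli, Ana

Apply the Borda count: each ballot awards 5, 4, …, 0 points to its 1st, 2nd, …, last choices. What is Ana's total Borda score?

46

Borda scores:
  Ana: 3·4 + 9·2 + 8·2 + 6·0 = 46
  Fay: 3·3 + 9·0 + 8·5 + 6·4 = 73
  Ben: 3·5 + 9·5 + 8·3 + 6·5 = 114
  Chen: 3·1 + 9·1 + 8·4 + 6·3 = 62
  Gus: 3·0 + 9·4 + 8·1 + 6·2 = 56
  Eli: 3·2 + 9·3 + 8·0 + 6·1 = 39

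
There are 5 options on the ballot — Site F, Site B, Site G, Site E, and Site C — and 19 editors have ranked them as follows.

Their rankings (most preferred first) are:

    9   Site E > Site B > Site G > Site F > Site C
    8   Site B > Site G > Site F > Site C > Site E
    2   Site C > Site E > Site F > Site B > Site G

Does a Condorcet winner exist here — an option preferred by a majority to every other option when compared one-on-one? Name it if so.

No Condorcet winner

Head-to-head results (19 voters total):
Site F vs Site B: Site B wins 17–2.
Site F vs Site G: Site G wins 17–2.
Site F vs Site E: Site E wins 11–8.
Site F vs Site C: Site F wins 17–2.
Site B vs Site G: Site B wins 19–0.
Site B vs Site E: Site E wins 11–8.
Site B vs Site C: Site B wins 17–2.
Site G vs Site E: Site E wins 11–8.
Site G vs Site C: Site G wins 17–2.
Site E vs Site C: Site C wins 10–9.
No candidate beats all others: Site F beats Site C beats Site E beats Site F, a majority cycle.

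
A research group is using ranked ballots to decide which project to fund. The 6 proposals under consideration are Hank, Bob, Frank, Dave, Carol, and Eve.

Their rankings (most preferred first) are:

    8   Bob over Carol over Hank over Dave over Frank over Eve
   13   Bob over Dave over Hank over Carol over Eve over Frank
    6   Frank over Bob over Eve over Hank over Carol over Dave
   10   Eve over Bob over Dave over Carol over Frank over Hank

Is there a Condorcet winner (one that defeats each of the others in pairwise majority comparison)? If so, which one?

Bob

Head-to-head results (37 voters total):
Hank vs Bob: Bob wins 37–0.
Hank vs Frank: Hank wins 21–16.
Hank vs Dave: Dave wins 23–14.
Hank vs Carol: Hank wins 19–18.
Hank vs Eve: Hank wins 21–16.
Bob vs Frank: Bob wins 31–6.
Bob vs Dave: Bob wins 37–0.
Bob vs Carol: Bob wins 37–0.
Bob vs Eve: Bob wins 27–10.
Frank vs Dave: Dave wins 31–6.
Frank vs Carol: Carol wins 31–6.
Frank vs Eve: Eve wins 23–14.
Dave vs Carol: Dave wins 23–14.
Dave vs Eve: Dave wins 21–16.
Carol vs Eve: Carol wins 21–16.
Bob beats each rival — Hank (37–0), Frank (31–6), Dave (37–0), Carol (37–0), Eve (27–10) — so Bob is the Condorcet winner.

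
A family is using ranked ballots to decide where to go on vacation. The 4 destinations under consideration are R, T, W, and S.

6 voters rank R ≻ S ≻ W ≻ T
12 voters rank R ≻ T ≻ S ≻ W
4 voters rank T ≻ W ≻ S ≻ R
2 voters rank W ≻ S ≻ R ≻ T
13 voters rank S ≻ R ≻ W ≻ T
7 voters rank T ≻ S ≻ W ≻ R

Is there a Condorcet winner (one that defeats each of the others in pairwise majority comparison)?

Head-to-head results (44 voters total):
R vs T: R wins 33–11.
R vs W: R wins 31–13.
R vs S: S wins 26–18.
T vs W: T wins 23–21.
T vs S: T wins 23–21.
W vs S: S wins 38–6.
No candidate beats all others: R beats T beats S beats R, a majority cycle.

No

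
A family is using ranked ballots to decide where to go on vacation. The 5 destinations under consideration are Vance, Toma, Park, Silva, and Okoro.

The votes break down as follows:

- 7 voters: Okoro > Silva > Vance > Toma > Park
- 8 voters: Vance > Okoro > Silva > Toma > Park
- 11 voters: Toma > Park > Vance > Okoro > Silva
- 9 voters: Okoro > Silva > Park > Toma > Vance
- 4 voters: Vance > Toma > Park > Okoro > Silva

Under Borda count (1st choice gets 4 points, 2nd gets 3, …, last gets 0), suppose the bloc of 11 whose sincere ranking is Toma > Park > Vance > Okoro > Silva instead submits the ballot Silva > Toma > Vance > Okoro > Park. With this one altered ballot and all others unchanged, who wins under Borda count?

Borda totals with the altered ballot: Vance 84, Toma 69, Park 26, Silva 108, Okoro 103.
The switch changes the winner from Okoro to Silva.

Silva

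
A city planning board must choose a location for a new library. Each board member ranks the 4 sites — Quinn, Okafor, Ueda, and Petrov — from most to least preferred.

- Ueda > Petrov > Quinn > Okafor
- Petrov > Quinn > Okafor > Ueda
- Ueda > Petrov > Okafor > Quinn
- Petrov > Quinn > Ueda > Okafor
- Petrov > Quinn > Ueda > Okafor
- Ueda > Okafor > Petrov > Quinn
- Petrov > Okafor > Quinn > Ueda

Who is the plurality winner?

First-place vote totals:
  Quinn: 0
  Okafor: 0
  Ueda: 3
  Petrov: 4
Petrov has the most first-place votes.

Petrov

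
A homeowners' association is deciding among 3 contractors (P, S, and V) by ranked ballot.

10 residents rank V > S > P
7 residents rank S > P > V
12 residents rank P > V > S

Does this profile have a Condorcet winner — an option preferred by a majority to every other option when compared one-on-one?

Head-to-head results (29 voters total):
P vs S: S wins 17–12.
P vs V: P wins 19–10.
S vs V: V wins 22–7.
No candidate beats all others: P beats V beats S beats P, a majority cycle.

No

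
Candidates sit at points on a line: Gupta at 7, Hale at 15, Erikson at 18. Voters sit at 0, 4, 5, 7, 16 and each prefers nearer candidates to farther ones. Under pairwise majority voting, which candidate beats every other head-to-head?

With single-peaked preferences on a line, the Condorcet winner is the candidate closest to the median voter.
The median voter (position 5) is closest to Gupta at 7.
Check: Gupta vs Hale — voters closer to Gupta: 4 of 5.

Gupta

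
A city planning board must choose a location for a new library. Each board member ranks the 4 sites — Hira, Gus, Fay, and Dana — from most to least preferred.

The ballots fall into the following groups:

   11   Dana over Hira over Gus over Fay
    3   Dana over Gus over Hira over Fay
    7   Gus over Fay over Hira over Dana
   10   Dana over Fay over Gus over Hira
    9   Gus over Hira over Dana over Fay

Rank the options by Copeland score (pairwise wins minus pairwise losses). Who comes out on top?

Pairwise results:
  Hira vs Gus: Gus wins 29–11.
  Hira vs Fay: Hira wins 23–17.
  Hira vs Dana: Dana wins 24–16.
  Gus vs Fay: Gus wins 30–10.
  Gus vs Dana: Dana wins 24–16.
  Fay vs Dana: Dana wins 33–7.
Copeland scores (wins − losses):
  Hira: 1 − 2 = -1
  Gus: 2 − 1 = 1
  Fay: 0 − 3 = -3
  Dana: 3 − 0 = 3
Dana has the best Copeland score.

Dana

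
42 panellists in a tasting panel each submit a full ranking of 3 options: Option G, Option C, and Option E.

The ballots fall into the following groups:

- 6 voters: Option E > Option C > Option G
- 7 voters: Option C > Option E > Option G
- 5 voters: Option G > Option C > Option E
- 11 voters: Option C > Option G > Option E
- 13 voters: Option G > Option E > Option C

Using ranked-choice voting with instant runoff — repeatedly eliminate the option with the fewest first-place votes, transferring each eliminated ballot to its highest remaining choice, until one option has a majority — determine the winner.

Round 1: Option G 18, Option C 18, Option E 6. Option E has the fewest and is eliminated.
Round 2: Option C 24, Option G 18. Option C has a majority.

Option C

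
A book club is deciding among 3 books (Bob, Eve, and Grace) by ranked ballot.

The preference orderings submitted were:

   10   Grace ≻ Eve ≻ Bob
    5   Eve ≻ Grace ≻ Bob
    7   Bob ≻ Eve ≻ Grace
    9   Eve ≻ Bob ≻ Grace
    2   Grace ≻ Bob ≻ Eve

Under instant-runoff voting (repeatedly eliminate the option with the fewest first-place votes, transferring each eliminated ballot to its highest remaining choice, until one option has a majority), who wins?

Eve

Round 1: Eve 14, Grace 12, Bob 7. Bob has the fewest and is eliminated.
Round 2: Eve 21, Grace 12. Eve has a majority.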